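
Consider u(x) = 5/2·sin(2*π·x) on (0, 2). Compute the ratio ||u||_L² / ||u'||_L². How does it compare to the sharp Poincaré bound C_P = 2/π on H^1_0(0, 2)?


||u||_L² / ||u'||_L² = 1/(2*π) < C_P = 2/π.

u(x) = 5/2·sin(2*π·x), so u'(x) = 5*π*cos(2*π*x).
Writing u(x) = A·sin(kπx/L) with A = 5/2 and k = 4, use ∫_0^L sin²(kπx/L) dx = L/2 and ∫_0^L cos²(kπx/L) dx = L/2.
u² = 25/4·sin²(2*π·x) and (u')² = 25*π^2·cos²(2*π·x), and each of sin², cos² integrates to L/2 = 1 over (0, 2).
∫_0^2 u² dx = 25/4, so ||u||_L² = 5/2.
∫_0^2 (u')² dx = 25*π^2, so ||u'||_L² = 5*π.
Ratio ||u||_L² / ||u'||_L² = 1/(2*π).
Sharp Poincaré constant on H^1_0(0, 2) is C_P = L/π = 2/π, achieved by sin(π/2·x).
This is the k = 4 harmonic; the ratio L/(kπ) is strictly less than C_P = L/π, consistent with the sharp inequality ||u||_L² ≤ C_P ||u'||_L².


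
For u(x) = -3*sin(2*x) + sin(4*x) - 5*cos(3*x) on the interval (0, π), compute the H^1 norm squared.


||u||_{H^1(0,π)}^2 = -2480/7 + 156*π

u'(x) = 15*sin(3*x) - 6*cos(2*x) + 4*cos(4*x).
Expand u² and (u')² and integrate term by term on (0, π), using: for integers n ≥ 1, ∫_0^π sin²(nx) dx = ∫_0^π cos²(nx) dx = π/2; for n ≠ n', ∫_0^π sin(nx)sin(n'x) dx = ∫_0^π cos(nx)cos(n'x) dx = 0; and by product-to-sum, ∫_0^π sin(nx)cos(n'x) dx = ½∫_0^π [sin((n+n')x) + sin((n−n')x)] dx, which is 0 when n+n' is even and 2n/(n²−n'²) when n+n' is odd (it need not vanish on (0, π)).
  u² squared terms: (-5)²·∫cos(3x)² dx = 25·π/2 = 25*π/2;  (-3)²·∫sin(2x)² dx = 9·π/2 = 9*π/2;  (1)²·∫sin(4x)² dx = 1·π/2 = π/2.
  u² cross terms: 2·(-5)·(-3)·∫cos(3x)·sin(2x) dx = 30·(-4/5) = -24;  2·(-5)·(1)·∫cos(3x)·sin(4x) dx = -10·(8/7) = -80/7;  2·(-3)·(1)·∫sin(2x)·sin(4x) dx = -6·(0) = 0.
  So ∫_0^π u² dx = 25*π/2 + 9*π/2 + π/2 − 24 − 80/7 + 0 = -248/7 + 35*π/2.
  (u')² squared terms: (-6)²·∫cos(2x)² dx = 36·π/2 = 18*π;  (4)²·∫cos(4x)² dx = 16·π/2 = 8*π;  (15)²·∫sin(3x)² dx = 225·π/2 = 225*π/2.
  (u')² cross terms: 2·(-6)·(4)·∫cos(2x)·cos(4x) dx = -48·(0) = 0;  2·(-6)·(15)·∫cos(2x)·sin(3x) dx = -180·(6/5) = -216;  2·(4)·(15)·∫cos(4x)·sin(3x) dx = 120·(-6/7) = -720/7.
  So ∫_0^π (u')² dx = 18*π + 8*π + 225*π/2 + 0 − 216 − 720/7 = -2232/7 + 277*π/2.
||u||_{H^1}^2 = (-248/7 + 35*π/2) + (-2232/7 + 277*π/2) = -2480/7 + 156*π.


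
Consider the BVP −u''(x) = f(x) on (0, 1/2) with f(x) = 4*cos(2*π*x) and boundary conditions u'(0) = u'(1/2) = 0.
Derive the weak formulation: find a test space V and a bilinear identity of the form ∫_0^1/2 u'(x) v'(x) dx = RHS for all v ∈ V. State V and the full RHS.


V = H^1(0, 1/2) (no boundary constraint on v; u is determined up to an additive constant); weak form: ∫_0^1/2 u'v' dx = ∫_0^1/2 (4*cos(2*π*x)) v dx for all v ∈ V.

Multiply both sides by a test function v and integrate from 0 to 1/2:
  ∫_0^1/2 −u''(x) v(x) dx = ∫_0^1/2 f(x) v(x) dx.
Integrate the LHS by parts once:
  ∫_0^1/2 −u'' v dx = −[u'(x) v(x)]_0^1/2 + ∫_0^1/2 u'(x) v'(x) dx.
Thus ∫_0^1/2 u'(x) v'(x) dx = ∫_0^1/2 f(x) v(x) dx + [u'(x) v(x)]_0^1/2.
Choose V so that boundary terms are either known or forced to vanish.
u has homogeneous Neumann: u'(0) = u'(1/2) = 0. So [u' v]_0^1/2 = 0·v(1/2) − 0·v(0) = 0 for any v; take V = H^1(0, 1/2).
Weak formulation: find u (satisfying any essential BC) such that ∫_0^1/2 u'(x) v'(x) dx = ∫_0^1/2 f v dx for all v ∈ V (homogeneous Neumann, so boundary terms vanish).
Substituting f(x) = 4*cos(2*π*x), the right-hand side is ∫_0^1/2 (4*cos(2*π*x)) v dx.
Compatibility check (pure Neumann): taking v ≡ 1 ∈ V gives 0 = ∫_0^1/2 f dx + (0) − (0), i.e. ∫_0^1/2 f dx must equal u'(0) − u'(1/2) = 0. Indeed ∫_0^1/2 (4*cos(2*π*x)) dx = 0, so the data are compatible. The solution is then unique only up to an additive constant (fix it e.g. by requiring ∫_0^1/2 u dx = 0).


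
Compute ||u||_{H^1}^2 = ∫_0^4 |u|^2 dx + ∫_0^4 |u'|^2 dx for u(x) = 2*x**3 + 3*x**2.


||u||_{H^1}^2 = 225024/7

The H^1 norm (squared) on an interval (0, L) is
  ||u||_{H^1}^2 = ∫_0^L u(x)^2 dx + ∫_0^L u'(x)^2 dx.
Compute u'(x) = 6*x**2 + 6*x.
Then u(x)^2 = 4*x**6 + 12*x**5 + 9*x**4 and u'(x)^2 = 36*x**4 + 72*x**3 + 36*x**2.
Integrate each monomial from 0 to 4 using ∫_0^4 c·x^n dx = c·4^(n+1)/(n+1):
  ∫_0^4 u(x)^2 dx = ∫_0^4 (4*x^6 + 12*x^5 + 9*x^4) dx. Term by term:
    ∫_0^4 4*x^6 dx = 65536/7;  ∫_0^4 12*x^5 dx = 8192;  ∫_0^4 9*x^4 dx = 9216/5.
  Sum: 65536/7 + 8192 + 9216/5 = 678912/35.
  ∫_0^4 u'(x)^2 dx = ∫_0^4 (36*x^4 + 72*x^3 + 36*x^2) dx. Term by term:
    ∫_0^4 36*x^4 dx = 36864/5;  ∫_0^4 72*x^3 dx = 4608;  ∫_0^4 36*x^2 dx = 768.
  Sum: 36864/5 + 4608 + 768 = 63744/5.
Adding: ||u||_{H^1}^2 = 678912/35 + 63744/5 = 225024/7.


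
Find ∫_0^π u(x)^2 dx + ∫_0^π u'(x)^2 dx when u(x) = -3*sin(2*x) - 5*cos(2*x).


||u||_{H^1(0,π)}^2 = 85*π

u'(x) = 10*sin(2*x) - 6*cos(2*x).
Expand u² and (u')² and integrate term by term on (0, π), using: for integers n ≥ 1, ∫_0^π sin²(nx) dx = ∫_0^π cos²(nx) dx = π/2; for n ≠ n', ∫_0^π sin(nx)sin(n'x) dx = ∫_0^π cos(nx)cos(n'x) dx = 0; and by product-to-sum, ∫_0^π sin(nx)cos(n'x) dx = ½∫_0^π [sin((n+n')x) + sin((n−n')x)] dx, which is 0 when n+n' is even and 2n/(n²−n'²) when n+n' is odd (it need not vanish on (0, π)).
  u² squared terms: (-5)²·∫cos(2x)² dx = 25·π/2 = 25*π/2;  (-3)²·∫sin(2x)² dx = 9·π/2 = 9*π/2.
  u² cross terms: 2·(-5)·(-3)·∫cos(2x)·sin(2x) dx = 30·(0) = 0.
  So ∫_0^π u² dx = 25*π/2 + 9*π/2 + 0 = 17*π.
  (u')² squared terms: (-6)²·∫cos(2x)² dx = 36·π/2 = 18*π;  (10)²·∫sin(2x)² dx = 100·π/2 = 50*π.
  (u')² cross terms: 2·(-6)·(10)·∫cos(2x)·sin(2x) dx = -120·(0) = 0.
  So ∫_0^π (u')² dx = 18*π + 50*π + 0 = 68*π.
||u||_{H^1}^2 = (17*π) + (68*π) = 85*π.


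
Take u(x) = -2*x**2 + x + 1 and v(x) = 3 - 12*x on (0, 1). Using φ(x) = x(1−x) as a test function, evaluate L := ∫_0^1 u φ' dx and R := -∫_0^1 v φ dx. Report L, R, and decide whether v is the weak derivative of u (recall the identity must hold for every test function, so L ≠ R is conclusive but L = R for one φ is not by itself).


LHS = 1/6, RHS = 1/2. No, v is not the weak derivative of u.

u(x) = -2*x**2 + x + 1, classical derivative u'(x) = 1 - 4*x.
φ(x) = x(1−x), so φ'(x) = 1 - 2*x.
Note φ(0) = φ(1) = 0, so the boundary term u·φ vanishes.
LHS = ∫_0^1 u(x) φ'(x) dx = ∫_0^1 (4*x^3 - 4*x^2 - x + 1) dx. Term by term:
  ∫_0^1 4*x^3 dx = 1;  ∫_0^1 -4*x^2 dx = -4/3;  ∫_0^1 -x dx = -1/2;
  ∫_0^1 1 dx = 1.
Sum: 1 − 4/3 − 1/2 + 1 = 1/6.
So LHS = 1/6.
∫_0^1 v(x) φ(x) dx = ∫_0^1 (12*x^3 - 15*x^2 + 3*x) dx. Term by term:
  ∫_0^1 12*x^3 dx = 3;  ∫_0^1 -15*x^2 dx = -5;  ∫_0^1 3*x dx = 3/2.
Sum: 3 − 5 + 3/2 = -1/2.
So RHS = -∫_0^1 v(x) φ(x) dx = 1/2.
LHS − RHS = -1/3 ≠ 0, so the identity fails.
(For a valid weak derivative the identity must hold for EVERY test function, in particular this one. The failure shows v is NOT the weak derivative of u.)
Correct weak derivative would be u'(x) = 1 - 4*x.


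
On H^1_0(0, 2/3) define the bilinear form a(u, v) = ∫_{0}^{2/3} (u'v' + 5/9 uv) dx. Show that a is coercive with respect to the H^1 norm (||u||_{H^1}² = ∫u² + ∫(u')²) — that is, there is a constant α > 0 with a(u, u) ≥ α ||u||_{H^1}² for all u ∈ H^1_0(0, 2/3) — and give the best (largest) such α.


α = (20 + 81*π^2)/(9*(4 + 9*π^2))

Coercivity of a(·,·) on H^1_0(0, 2/3) means a(u, u) ≥ α ||u||_{H^1}² for every u ∈ H^1_0.
The interval has length L = 2/3, and Poincaré/coercivity depend only on L. Here a(u, u) = ∫(u')² + (5/9)·∫u².
Here 0 < c = 5/9 < 1. The condition a(u,u) ≥ α||u||_{H^1}² reads (1−α)∫(u')² ≥ (α−c)∫u². Any admissible α is ≤ 1 (rapidly oscillating u have ∫u²/∫(u')² → 0), and α = 1 would force 0 ≥ (1−c)∫u², impossible since c < 1; so 1−α > 0. By the sharp Poincaré inequality on H^1_0 of an interval of length L, ∫(u')² ≥ (π/L)²∫u² with equality for the first sine mode sin(π(x−x₀)/L) (x₀ the left endpoint), so the inequality holds for all u iff (1−α)(π/L)² ≥ α − c, i.e. α ≤ ((π/L)² + c)/((π/L)² + 1) = (1 + c(L/π)²)/(1 + (L/π)²). With (π/L)² = 9*π^2/4 and c = 5/9, the largest admissible constant is α = ((π/L)² + c)/((π/L)² + 1).
Simplifying, α = (20 + 81*π^2)/(9*(4 + 9*π^2)).


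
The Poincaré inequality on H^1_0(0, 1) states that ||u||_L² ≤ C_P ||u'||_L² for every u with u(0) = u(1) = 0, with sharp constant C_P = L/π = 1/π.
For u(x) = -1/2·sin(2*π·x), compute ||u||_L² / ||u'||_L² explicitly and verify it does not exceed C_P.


||u||_L² / ||u'||_L² = 1/(2*π) < C_P = 1/π.

u(x) = -1/2·sin(2*π·x), so u'(x) = -π*cos(2*π*x).
Writing u(x) = A·sin(kπx/L) with A = -1/2 and k = 2, use ∫_0^L sin²(kπx/L) dx = L/2 and ∫_0^L cos²(kπx/L) dx = L/2.
u² = 1/4·sin²(2*π·x) and (u')² = π^2·cos²(2*π·x), and each of sin², cos² integrates to L/2 = 1/2 over (0, 1).
∫_0^1 u² dx = 1/8, so ||u||_L² = sqrt(2)/4.
∫_0^1 (u')² dx = π^2/2, so ||u'||_L² = sqrt(2)*π/2.
Ratio ||u||_L² / ||u'||_L² = 1/(2*π).
Sharp Poincaré constant on H^1_0(0, 1) is C_P = L/π = 1/π, achieved by sin(π·x).
This is the k = 2 harmonic; the ratio L/(kπ) is strictly less than C_P = L/π, consistent with the sharp inequality ||u||_L² ≤ C_P ||u'||_L².


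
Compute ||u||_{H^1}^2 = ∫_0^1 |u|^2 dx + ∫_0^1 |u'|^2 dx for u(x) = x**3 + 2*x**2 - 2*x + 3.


||u||_{H^1}^2 = 2893/210

The H^1 norm (squared) on an interval (0, L) is
  ||u||_{H^1}^2 = ∫_0^L u(x)^2 dx + ∫_0^L u'(x)^2 dx.
Compute u'(x) = 3*x**2 + 4*x - 2.
Then u(x)^2 = x**6 + 4*x**5 - 2*x**3 + 16*x**2 - 12*x + 9 and u'(x)^2 = 9*x**4 + 24*x**3 + 4*x**2 - 16*x + 4.
Integrate each monomial from 0 to 1 using ∫_0^1 c·x^n dx = c·1^(n+1)/(n+1):
  ∫_0^1 u(x)^2 dx = ∫_0^1 (x^6 + 4*x^5 - 2*x^3 + 16*x^2 - 12*x + 9) dx. Term by term:
    ∫_0^1 x^6 dx = 1/7;  ∫_0^1 4*x^5 dx = 2/3;  ∫_0^1 -2*x^3 dx = -1/2;
    ∫_0^1 16*x^2 dx = 16/3;  ∫_0^1 -12*x dx = -6;  ∫_0^1 9 dx = 9.
  Sum: 1/7 + 2/3 − 1/2 + 16/3 − 6 + 9 = 121/14.
  ∫_0^1 u'(x)^2 dx = ∫_0^1 (9*x^4 + 24*x^3 + 4*x^2 - 16*x + 4) dx. Term by term:
    ∫_0^1 9*x^4 dx = 9/5;  ∫_0^1 24*x^3 dx = 6;  ∫_0^1 4*x^2 dx = 4/3;
    ∫_0^1 -16*x dx = -8;  ∫_0^1 4 dx = 4.
  Sum: 9/5 + 6 + 4/3 − 8 + 4 = 77/15.
Adding: ||u||_{H^1}^2 = 121/14 + 77/15 = 2893/210.


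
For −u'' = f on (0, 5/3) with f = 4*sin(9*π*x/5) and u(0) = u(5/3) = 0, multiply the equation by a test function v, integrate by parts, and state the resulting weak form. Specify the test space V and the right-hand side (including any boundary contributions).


V = H^1_0(0, 5/3) (so v(0) = v(5/3) = 0); weak form: ∫_0^5/3 u'v' dx = ∫_0^5/3 (4*sin(9*π*x/5)) v dx for all v ∈ V.

Multiply both sides by a test function v and integrate from 0 to 5/3:
  ∫_0^5/3 −u''(x) v(x) dx = ∫_0^5/3 f(x) v(x) dx.
Integrate the LHS by parts once:
  ∫_0^5/3 −u'' v dx = −[u'(x) v(x)]_0^5/3 + ∫_0^5/3 u'(x) v'(x) dx.
Thus ∫_0^5/3 u'(x) v'(x) dx = ∫_0^5/3 f(x) v(x) dx + [u'(x) v(x)]_0^5/3.
Choose V so that boundary terms are either known or forced to vanish.
u is Dirichlet: u(0) = u(5/3) = 0. Let V = H^1_0(0, 5/3); then v(0) = v(5/3) = 0, and [u' v]_0^5/3 = 0.
Weak formulation: find u (satisfying any essential BC) such that ∫_0^5/3 u'(x) v'(x) dx = ∫_0^5/3 f v dx for all v ∈ V.
Substituting f(x) = 4*sin(9*π*x/5), the right-hand side is ∫_0^5/3 (4*sin(9*π*x/5)) v dx.


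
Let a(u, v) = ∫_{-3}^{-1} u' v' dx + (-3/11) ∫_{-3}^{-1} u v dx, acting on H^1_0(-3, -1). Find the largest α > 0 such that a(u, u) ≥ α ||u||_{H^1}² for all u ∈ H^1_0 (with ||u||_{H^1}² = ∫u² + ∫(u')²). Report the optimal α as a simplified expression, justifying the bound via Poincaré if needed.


α = (-12/11 + π^2)/(4 + π^2)

Coercivity of a(·,·) on H^1_0(-3, -1) means a(u, u) ≥ α ||u||_{H^1}² for every u ∈ H^1_0.
The interval has length L = 2, and Poincaré/coercivity depend only on L. Here a(u, u) = ∫(u')² + (-3/11)·∫u².
Here c = -3/11 < 0 with |c| < (π/L)² = π^2/4, so coercivity still holds. The condition a(u,u) ≥ α||u||_{H^1}² reads (1−α)∫(u')² ≥ (α−c)∫u². Any admissible α is ≤ 1 (rapidly oscillating u have ∫u²/∫(u')² → 0), and α = 1 would force 0 ≥ (1−c)∫u², impossible since c < 1; so 1−α > 0. By the sharp Poincaré inequality on H^1_0 of an interval of length L, ∫(u')² ≥ (π/L)²∫u² with equality for the first sine mode sin(π(x−x₀)/L) (x₀ the left endpoint), so the inequality holds for all u iff (1−α)(π/L)² ≥ α − c, i.e. α ≤ ((π/L)² + c)/((π/L)² + 1) = (1 + c(L/π)²)/(1 + (L/π)²). (Direct route, valid since c ≤ 0: Poincaré gives c∫u² ≥ c(L/π)²∫(u')², so a(u,u) ≥ (1 + c(L/π)²)∫(u')², while ||u||_{H^1}² ≤ (1 + (L/π)²)∫(u')²; dividing yields the same α.) With (π/L)² = π^2/4 and c = -3/11, the largest admissible constant is α = ((π/L)² + c)/((π/L)² + 1).
Simplifying, α = (-12/11 + π^2)/(4 + π^2).


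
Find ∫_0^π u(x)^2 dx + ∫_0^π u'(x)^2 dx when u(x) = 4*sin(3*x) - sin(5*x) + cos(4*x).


||u||_{H^1(0,π)}^2 = -9724/63 + 203*π/2

u'(x) = -4*sin(4*x) + 12*cos(3*x) - 5*cos(5*x).
Expand u² and (u')² and integrate term by term on (0, π), using: for integers n ≥ 1, ∫_0^π sin²(nx) dx = ∫_0^π cos²(nx) dx = π/2; for n ≠ n', ∫_0^π sin(nx)sin(n'x) dx = ∫_0^π cos(nx)cos(n'x) dx = 0; and by product-to-sum, ∫_0^π sin(nx)cos(n'x) dx = ½∫_0^π [sin((n+n')x) + sin((n−n')x)] dx, which is 0 when n+n' is even and 2n/(n²−n'²) when n+n' is odd (it need not vanish on (0, π)).
  u² squared terms: (-1)²·∫sin(5x)² dx = 1·π/2 = π/2;  (4)²·∫sin(3x)² dx = 16·π/2 = 8*π;  (1)²·∫cos(4x)² dx = 1·π/2 = π/2.
  u² cross terms: 2·(-1)·(4)·∫sin(5x)·sin(3x) dx = -8·(0) = 0;  2·(-1)·(1)·∫sin(5x)·cos(4x) dx = -2·(10/9) = -20/9;  2·(4)·(1)·∫sin(3x)·cos(4x) dx = 8·(-6/7) = -48/7.
  So ∫_0^π u² dx = π/2 + 8*π + π/2 + 0 − 20/9 − 48/7 = -572/63 + 9*π.
  (u')² squared terms: (-5)²·∫cos(5x)² dx = 25·π/2 = 25*π/2;  (-4)²·∫sin(4x)² dx = 16·π/2 = 8*π;  (12)²·∫cos(3x)² dx = 144·π/2 = 72*π.
  (u')² cross terms: 2·(-5)·(-4)·∫cos(5x)·sin(4x) dx = 40·(-8/9) = -320/9;  2·(-5)·(12)·∫cos(5x)·cos(3x) dx = -120·(0) = 0;  2·(-4)·(12)·∫sin(4x)·cos(3x) dx = -96·(8/7) = -768/7.
  So ∫_0^π (u')² dx = 25*π/2 + 8*π + 72*π − 320/9 + 0 − 768/7 = -9152/63 + 185*π/2.
||u||_{H^1}^2 = (-572/63 + 9*π) + (-9152/63 + 185*π/2) = -9724/63 + 203*π/2.


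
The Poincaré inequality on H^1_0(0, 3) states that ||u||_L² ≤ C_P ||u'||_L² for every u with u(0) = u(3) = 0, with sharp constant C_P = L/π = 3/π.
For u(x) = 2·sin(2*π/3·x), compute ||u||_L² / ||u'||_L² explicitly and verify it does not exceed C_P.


||u||_L² / ||u'||_L² = 3/(2*π) < C_P = 3/π.

u(x) = 2·sin(2*π/3·x), so u'(x) = 4*π*cos(2*π*x/3)/3.
Writing u(x) = A·sin(kπx/L) with A = 2 and k = 2, use ∫_0^L sin²(kπx/L) dx = L/2 and ∫_0^L cos²(kπx/L) dx = L/2.
u² = 4·sin²(2*π/3·x) and (u')² = 16*π^2/9·cos²(2*π/3·x), and each of sin², cos² integrates to L/2 = 3/2 over (0, 3).
∫_0^3 u² dx = 6, so ||u||_L² = sqrt(6).
∫_0^3 (u')² dx = 8*π^2/3, so ||u'||_L² = 2*sqrt(6)*π/3.
Ratio ||u||_L² / ||u'||_L² = 3/(2*π).
Sharp Poincaré constant on H^1_0(0, 3) is C_P = L/π = 3/π, achieved by sin(π/3·x).
This is the k = 2 harmonic; the ratio L/(kπ) is strictly less than C_P = L/π, consistent with the sharp inequality ||u||_L² ≤ C_P ||u'||_L².


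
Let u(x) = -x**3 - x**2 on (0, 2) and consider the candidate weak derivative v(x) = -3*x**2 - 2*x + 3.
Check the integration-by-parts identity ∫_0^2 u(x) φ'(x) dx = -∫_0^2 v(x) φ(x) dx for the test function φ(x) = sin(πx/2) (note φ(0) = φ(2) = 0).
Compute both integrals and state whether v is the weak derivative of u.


LHS = -96/π^3 + 32/π, RHS = -96/π^3 + 20/π. No, v is not the weak derivative of u.

u(x) = -x**3 - x**2, classical derivative u'(x) = -3*x**2 - 2*x.
φ(x) = sin(πx/2), so φ'(x) = π*cos(π*x/2)/2.
Note φ(0) = φ(2) = 0, so the boundary term u·φ vanishes.
LHS = ∫_0^2 u(x) φ'(x) dx = ∫_0^2 (-π*x^3*cos(π*x/2)/2 - π*x^2*cos(π*x/2)/2) dx. Term by term:
  ∫_0^2 -π*x^2*cos(π*x/2)/2 dx = 8/π;  ∫_0^2 -π*x^3*cos(π*x/2)/2 dx = -96/π^3 + 24/π.
Sum: 8/π + -96/π^3 + 24/π = -96/π^3 + 32/π.
So LHS = -96/π^3 + 32/π.
∫_0^2 v(x) φ(x) dx = ∫_0^2 (-3*x^2*sin(π*x/2) - 2*x*sin(π*x/2) + 3*sin(π*x/2)) dx. Term by term:
  ∫_0^2 3*sin(π*x/2) dx = 12/π;  ∫_0^2 -3*x^2*sin(π*x/2) dx = -24/π + 96/π^3;  ∫_0^2 -2*x*sin(π*x/2) dx = -8/π.
Sum: 12/π + -24/π + 96/π^3 − 8/π = -20/π + 96/π^3.
So RHS = -∫_0^2 v(x) φ(x) dx = -96/π^3 + 20/π.
LHS − RHS = 12/π ≠ 0, so the identity fails.
(For a valid weak derivative the identity must hold for EVERY test function, in particular this one. The failure shows v is NOT the weak derivative of u.)
Correct weak derivative would be u'(x) = -3*x**2 - 2*x.


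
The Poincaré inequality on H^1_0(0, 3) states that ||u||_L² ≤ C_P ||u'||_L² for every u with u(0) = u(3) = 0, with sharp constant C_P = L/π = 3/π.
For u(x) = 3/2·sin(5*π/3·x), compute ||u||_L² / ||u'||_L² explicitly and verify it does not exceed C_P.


||u||_L² / ||u'||_L² = 3/(5*π) < C_P = 3/π.

u(x) = 3/2·sin(5*π/3·x), so u'(x) = 5*π*cos(5*π*x/3)/2.
Writing u(x) = A·sin(kπx/L) with A = 3/2 and k = 5, use ∫_0^L sin²(kπx/L) dx = L/2 and ∫_0^L cos²(kπx/L) dx = L/2.
u² = 9/4·sin²(5*π/3·x) and (u')² = 25*π^2/4·cos²(5*π/3·x), and each of sin², cos² integrates to L/2 = 3/2 over (0, 3).
∫_0^3 u² dx = 27/8, so ||u||_L² = 3*sqrt(6)/4.
∫_0^3 (u')² dx = 75*π^2/8, so ||u'||_L² = 5*sqrt(6)*π/4.
Ratio ||u||_L² / ||u'||_L² = 3/(5*π).
Sharp Poincaré constant on H^1_0(0, 3) is C_P = L/π = 3/π, achieved by sin(π/3·x).
This is the k = 5 harmonic; the ratio L/(kπ) is strictly less than C_P = L/π, consistent with the sharp inequality ||u||_L² ≤ C_P ||u'||_L².


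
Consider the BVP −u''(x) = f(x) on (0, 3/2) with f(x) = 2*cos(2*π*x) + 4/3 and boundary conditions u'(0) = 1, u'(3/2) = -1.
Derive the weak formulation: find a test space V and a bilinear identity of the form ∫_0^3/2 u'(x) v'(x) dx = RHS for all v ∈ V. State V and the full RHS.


V = H^1(0, 3/2) (v unrestricted at boundary; u is determined up to an additive constant); weak form: ∫_0^3/2 u'v' dx = ∫_0^3/2 (2*cos(2*π*x) + 4/3) v dx − v(3/2) − v(0) for all v ∈ V.

Multiply both sides by a test function v and integrate from 0 to 3/2:
  ∫_0^3/2 −u''(x) v(x) dx = ∫_0^3/2 f(x) v(x) dx.
Integrate the LHS by parts once:
  ∫_0^3/2 −u'' v dx = −[u'(x) v(x)]_0^3/2 + ∫_0^3/2 u'(x) v'(x) dx.
Thus ∫_0^3/2 u'(x) v'(x) dx = ∫_0^3/2 f(x) v(x) dx + [u'(x) v(x)]_0^3/2.
Choose V so that boundary terms are either known or forced to vanish.
u has inhomogeneous Neumann u'(0) = 1, u'(3/2) = -1. [u' v]_0^3/2 = (-1)·v(3/2) − (1)·v(0) = − v(3/2) − v(0). Take V = H^1(0, 3/2); boundary term becomes part of RHS.
Weak formulation: find u (satisfying any essential BC) such that ∫_0^3/2 u'(x) v'(x) dx = ∫_0^3/2 f v dx − v(3/2) − v(0) for all v ∈ V (Neumann data are natural BCs: they enter the RHS as boundary terms).
Substituting f(x) = 2*cos(2*π*x) + 4/3, the right-hand side is ∫_0^3/2 (2*cos(2*π*x) + 4/3) v dx − v(3/2) − v(0).
Compatibility check (pure Neumann): taking v ≡ 1 ∈ V gives 0 = ∫_0^3/2 f dx + (-1) − (1), i.e. ∫_0^3/2 f dx must equal u'(0) − u'(3/2) = 2. Indeed ∫_0^3/2 (2*cos(2*π*x) + 4/3) dx = 2, so the data are compatible. The solution is then unique only up to an additive constant (fix it e.g. by requiring ∫_0^3/2 u dx = 0).


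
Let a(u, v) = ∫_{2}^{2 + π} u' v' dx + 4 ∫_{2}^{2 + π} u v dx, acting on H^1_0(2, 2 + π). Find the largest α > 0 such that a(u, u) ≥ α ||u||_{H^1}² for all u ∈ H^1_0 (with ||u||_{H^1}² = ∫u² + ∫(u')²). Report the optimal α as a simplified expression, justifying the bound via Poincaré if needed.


α = 1

Coercivity of a(·,·) on H^1_0(2, 2 + π) means a(u, u) ≥ α ||u||_{H^1}² for every u ∈ H^1_0.
The interval has length L = π, and Poincaré/coercivity depend only on L. Here a(u, u) = ∫(u')² + (4)·∫u².
Here c = 4 ≥ 1, so a(u,u) = ∫(u')² + c∫u² ≥ ∫(u')² + ∫u² = ||u||_{H^1}², i.e. α = 1 works. No larger α is possible: a(u,u) ≥ α||u||_{H^1}² means (1−α)∫(u')² ≥ (α−c)∫u², and for the modes u_n = sin(nπ(x−x₀)/L) (x₀ the left endpoint) one has ∫u_n²/∫(u_n')² = (L/(nπ))² → 0, so a(u_n,u_n)/||u_n||_{H^1}² → 1. Hence the optimal constant is α = 1.
Therefore α = 1.


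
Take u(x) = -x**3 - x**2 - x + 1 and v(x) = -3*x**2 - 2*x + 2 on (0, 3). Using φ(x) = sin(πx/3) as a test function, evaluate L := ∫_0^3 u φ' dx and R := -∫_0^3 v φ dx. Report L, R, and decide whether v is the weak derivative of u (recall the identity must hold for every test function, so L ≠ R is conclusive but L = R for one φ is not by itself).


LHS = -324/π^3 + 105/π, RHS = -324/π^3 + 87/π. No, v is not the weak derivative of u.

u(x) = -x**3 - x**2 - x + 1, classical derivative u'(x) = -3*x**2 - 2*x - 1.
φ(x) = sin(πx/3), so φ'(x) = π*cos(π*x/3)/3.
Note φ(0) = φ(3) = 0, so the boundary term u·φ vanishes.
LHS = ∫_0^3 u(x) φ'(x) dx = ∫_0^3 (-π*x^3*cos(π*x/3)/3 - π*x^2*cos(π*x/3)/3 - π*x*cos(π*x/3)/3 + π*cos(π*x/3)/3) dx. Term by term:
  ∫_0^3 π*cos(π*x/3)/3 dx = 0;  ∫_0^3 -π*x*cos(π*x/3)/3 dx = 6/π;  ∫_0^3 -π*x^2*cos(π*x/3)/3 dx = 18/π;
  ∫_0^3 -π*x^3*cos(π*x/3)/3 dx = -324/π^3 + 81/π.
Sum: 0 + 6/π + 18/π + -324/π^3 + 81/π = -324/π^3 + 105/π.
So LHS = -324/π^3 + 105/π.
∫_0^3 v(x) φ(x) dx = ∫_0^3 (-3*x^2*sin(π*x/3) - 2*x*sin(π*x/3) + 2*sin(π*x/3)) dx. Term by term:
  ∫_0^3 2*sin(π*x/3) dx = 12/π;  ∫_0^3 -3*x^2*sin(π*x/3) dx = -81/π + 324/π^3;  ∫_0^3 -2*x*sin(π*x/3) dx = -18/π.
Sum: 12/π + -81/π + 324/π^3 − 18/π = -87/π + 324/π^3.
So RHS = -∫_0^3 v(x) φ(x) dx = -324/π^3 + 87/π.
LHS − RHS = 18/π ≠ 0, so the identity fails.
(For a valid weak derivative the identity must hold for EVERY test function, in particular this one. The failure shows v is NOT the weak derivative of u.)
Correct weak derivative would be u'(x) = -3*x**2 - 2*x - 1.


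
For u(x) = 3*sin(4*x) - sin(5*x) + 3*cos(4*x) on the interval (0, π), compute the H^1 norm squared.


||u||_{H^1(0,π)}^2 = -340/3 + 166*π

u'(x) = -12*sin(4*x) + 12*cos(4*x) - 5*cos(5*x).
Expand u² and (u')² and integrate term by term on (0, π), using: for integers n ≥ 1, ∫_0^π sin²(nx) dx = ∫_0^π cos²(nx) dx = π/2; for n ≠ n', ∫_0^π sin(nx)sin(n'x) dx = ∫_0^π cos(nx)cos(n'x) dx = 0; and by product-to-sum, ∫_0^π sin(nx)cos(n'x) dx = ½∫_0^π [sin((n+n')x) + sin((n−n')x)] dx, which is 0 when n+n' is even and 2n/(n²−n'²) when n+n' is odd (it need not vanish on (0, π)).
  u² squared terms: (-1)²·∫sin(5x)² dx = 1·π/2 = π/2;  (3)²·∫cos(4x)² dx = 9·π/2 = 9*π/2;  (3)²·∫sin(4x)² dx = 9·π/2 = 9*π/2.
  u² cross terms: 2·(-1)·(3)·∫sin(5x)·cos(4x) dx = -6·(10/9) = -20/3;  2·(-1)·(3)·∫sin(5x)·sin(4x) dx = -6·(0) = 0;  2·(3)·(3)·∫cos(4x)·sin(4x) dx = 18·(0) = 0.
  So ∫_0^π u² dx = π/2 + 9*π/2 + 9*π/2 − 20/3 + 0 + 0 = -20/3 + 19*π/2.
  (u')² squared terms: (-12)²·∫sin(4x)² dx = 144·π/2 = 72*π;  (-5)²·∫cos(5x)² dx = 25·π/2 = 25*π/2;  (12)²·∫cos(4x)² dx = 144·π/2 = 72*π.
  (u')² cross terms: 2·(-12)·(-5)·∫sin(4x)·cos(5x) dx = 120·(-8/9) = -320/3;  2·(-12)·(12)·∫sin(4x)·cos(4x) dx = -288·(0) = 0;  2·(-5)·(12)·∫cos(5x)·cos(4x) dx = -120·(0) = 0.
  So ∫_0^π (u')² dx = 72*π + 25*π/2 + 72*π − 320/3 + 0 + 0 = -320/3 + 313*π/2.
||u||_{H^1}^2 = (-20/3 + 19*π/2) + (-320/3 + 313*π/2) = -340/3 + 166*π.


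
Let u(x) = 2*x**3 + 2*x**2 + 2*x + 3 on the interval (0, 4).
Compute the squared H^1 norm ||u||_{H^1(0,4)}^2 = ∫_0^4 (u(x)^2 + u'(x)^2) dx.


||u||_{H^1}^2 = 1066684/35

The H^1 norm (squared) on an interval (0, L) is
  ||u||_{H^1}^2 = ∫_0^L u(x)^2 dx + ∫_0^L u'(x)^2 dx.
Compute u'(x) = 6*x**2 + 4*x + 2.
Then u(x)^2 = 4*x**6 + 8*x**5 + 12*x**4 + 20*x**3 + 16*x**2 + 12*x + 9 and u'(x)^2 = 36*x**4 + 48*x**3 + 40*x**2 + 16*x + 4.
Integrate each monomial from 0 to 4 using ∫_0^4 c·x^n dx = c·4^(n+1)/(n+1):
  ∫_0^4 u(x)^2 dx = ∫_0^4 (4*x^6 + 8*x^5 + 12*x^4 + 20*x^3 + 16*x^2 + 12*x + 9) dx. Term by term:
    ∫_0^4 4*x^6 dx = 65536/7;  ∫_0^4 8*x^5 dx = 16384/3;  ∫_0^4 12*x^4 dx = 12288/5;
    ∫_0^4 20*x^3 dx = 1280;  ∫_0^4 16*x^2 dx = 1024/3;  ∫_0^4 12*x dx = 96;
    ∫_0^4 9 dx = 36.
  Sum: 65536/7 + 16384/3 + 12288/5 + 1280 + 1024/3 + 96 + 36 = 1998628/105.
  ∫_0^4 u'(x)^2 dx = ∫_0^4 (36*x^4 + 48*x^3 + 40*x^2 + 16*x + 4) dx. Term by term:
    ∫_0^4 36*x^4 dx = 36864/5;  ∫_0^4 48*x^3 dx = 3072;  ∫_0^4 40*x^2 dx = 2560/3;
    ∫_0^4 16*x dx = 128;  ∫_0^4 4 dx = 16.
  Sum: 36864/5 + 3072 + 2560/3 + 128 + 16 = 171632/15.
Adding: ||u||_{H^1}^2 = 1998628/105 + 171632/15 = 1066684/35.


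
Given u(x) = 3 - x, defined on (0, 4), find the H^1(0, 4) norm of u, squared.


||u||_{H^1}^2 = 40/3

The H^1 norm (squared) on an interval (0, L) is
  ||u||_{H^1}^2 = ∫_0^L u(x)^2 dx + ∫_0^L u'(x)^2 dx.
Compute u'(x) = -1.
Then u(x)^2 = x**2 - 6*x + 9 and u'(x)^2 = 1.
Integrate each monomial from 0 to 4 using ∫_0^4 c·x^n dx = c·4^(n+1)/(n+1):
  ∫_0^4 u(x)^2 dx = ∫_0^4 (x^2 - 6*x + 9) dx. Term by term:
    ∫_0^4 x^2 dx = 64/3;  ∫_0^4 -6*x dx = -48;  ∫_0^4 9 dx = 36.
  Sum: 64/3 − 48 + 36 = 28/3.
  ∫_0^4 u'(x)^2 dx = ∫_0^4 (1) dx. Term by term:
    ∫_0^4 1 dx = 4.
Adding: ||u||_{H^1}^2 = 28/3 + 4 = 40/3.


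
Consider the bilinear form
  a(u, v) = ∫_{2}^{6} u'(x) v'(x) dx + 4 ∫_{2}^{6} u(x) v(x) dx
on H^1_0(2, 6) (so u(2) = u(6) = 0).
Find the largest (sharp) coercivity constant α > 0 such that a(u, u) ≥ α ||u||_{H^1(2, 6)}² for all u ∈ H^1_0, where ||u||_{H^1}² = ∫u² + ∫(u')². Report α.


α = 1

Coercivity of a(·,·) on H^1_0(2, 6) means a(u, u) ≥ α ||u||_{H^1}² for every u ∈ H^1_0.
The interval has length L = 4, and Poincaré/coercivity depend only on L. Here a(u, u) = ∫(u')² + (4)·∫u².
Here c = 4 ≥ 1, so a(u,u) = ∫(u')² + c∫u² ≥ ∫(u')² + ∫u² = ||u||_{H^1}², i.e. α = 1 works. No larger α is possible: a(u,u) ≥ α||u||_{H^1}² means (1−α)∫(u')² ≥ (α−c)∫u², and for the modes u_n = sin(nπ(x−x₀)/L) (x₀ the left endpoint) one has ∫u_n²/∫(u_n')² = (L/(nπ))² → 0, so a(u_n,u_n)/||u_n||_{H^1}² → 1. Hence the optimal constant is α = 1.
Therefore α = 1.


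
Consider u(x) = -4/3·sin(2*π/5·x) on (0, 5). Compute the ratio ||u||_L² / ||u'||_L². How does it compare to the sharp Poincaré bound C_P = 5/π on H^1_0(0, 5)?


||u||_L² / ||u'||_L² = 5/(2*π) < C_P = 5/π.

u(x) = -4/3·sin(2*π/5·x), so u'(x) = -8*π*cos(2*π*x/5)/15.
Writing u(x) = A·sin(kπx/L) with A = -4/3 and k = 2, use ∫_0^L sin²(kπx/L) dx = L/2 and ∫_0^L cos²(kπx/L) dx = L/2.
u² = 16/9·sin²(2*π/5·x) and (u')² = 64*π^2/225·cos²(2*π/5·x), and each of sin², cos² integrates to L/2 = 5/2 over (0, 5).
∫_0^5 u² dx = 40/9, so ||u||_L² = 2*sqrt(10)/3.
∫_0^5 (u')² dx = 32*π^2/45, so ||u'||_L² = 4*sqrt(10)*π/15.
Ratio ||u||_L² / ||u'||_L² = 5/(2*π).
Sharp Poincaré constant on H^1_0(0, 5) is C_P = L/π = 5/π, achieved by sin(π/5·x).
This is the k = 2 harmonic; the ratio L/(kπ) is strictly less than C_P = L/π, consistent with the sharp inequality ||u||_L² ≤ C_P ||u'||_L².


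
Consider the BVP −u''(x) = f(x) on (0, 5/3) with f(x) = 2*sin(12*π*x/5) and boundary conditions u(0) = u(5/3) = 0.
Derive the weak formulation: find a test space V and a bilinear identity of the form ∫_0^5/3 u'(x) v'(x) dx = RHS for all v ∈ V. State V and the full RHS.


V = H^1_0(0, 5/3) (so v(0) = v(5/3) = 0); weak form: ∫_0^5/3 u'v' dx = ∫_0^5/3 (2*sin(12*π*x/5)) v dx for all v ∈ V.

Multiply both sides by a test function v and integrate from 0 to 5/3:
  ∫_0^5/3 −u''(x) v(x) dx = ∫_0^5/3 f(x) v(x) dx.
Integrate the LHS by parts once:
  ∫_0^5/3 −u'' v dx = −[u'(x) v(x)]_0^5/3 + ∫_0^5/3 u'(x) v'(x) dx.
Thus ∫_0^5/3 u'(x) v'(x) dx = ∫_0^5/3 f(x) v(x) dx + [u'(x) v(x)]_0^5/3.
Choose V so that boundary terms are either known or forced to vanish.
u is Dirichlet: u(0) = u(5/3) = 0. Let V = H^1_0(0, 5/3); then v(0) = v(5/3) = 0, and [u' v]_0^5/3 = 0.
Weak formulation: find u (satisfying any essential BC) such that ∫_0^5/3 u'(x) v'(x) dx = ∫_0^5/3 f v dx for all v ∈ V.
Substituting f(x) = 2*sin(12*π*x/5), the right-hand side is ∫_0^5/3 (2*sin(12*π*x/5)) v dx.


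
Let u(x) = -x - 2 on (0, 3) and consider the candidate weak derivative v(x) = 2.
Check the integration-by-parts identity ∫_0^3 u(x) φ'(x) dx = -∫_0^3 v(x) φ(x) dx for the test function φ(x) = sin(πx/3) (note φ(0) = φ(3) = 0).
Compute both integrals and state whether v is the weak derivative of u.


LHS = 6/π, RHS = -12/π. No, v is not the weak derivative of u.

u(x) = -x - 2, classical derivative u'(x) = -1.
φ(x) = sin(πx/3), so φ'(x) = π*cos(π*x/3)/3.
Note φ(0) = φ(3) = 0, so the boundary term u·φ vanishes.
LHS = ∫_0^3 u(x) φ'(x) dx = ∫_0^3 (-π*x*cos(π*x/3)/3 - 2*π*cos(π*x/3)/3) dx. Term by term:
  ∫_0^3 -2*π*cos(π*x/3)/3 dx = 0;  ∫_0^3 -π*x*cos(π*x/3)/3 dx = 6/π.
Sum: 0 + 6/π = 6/π.
So LHS = 6/π.
∫_0^3 v(x) φ(x) dx = ∫_0^3 (2*sin(π*x/3)) dx. Term by term:
  ∫_0^3 2*sin(π*x/3) dx = 12/π.
So RHS = -∫_0^3 v(x) φ(x) dx = -12/π.
LHS − RHS = 18/π ≠ 0, so the identity fails.
(For a valid weak derivative the identity must hold for EVERY test function, in particular this one. The failure shows v is NOT the weak derivative of u.)
Correct weak derivative would be u'(x) = -1.


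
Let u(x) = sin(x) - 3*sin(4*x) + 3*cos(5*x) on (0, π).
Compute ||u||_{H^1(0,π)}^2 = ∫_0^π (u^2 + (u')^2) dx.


||u||_{H^1(0,π)}^2 = 416 + 389*π/2

u'(x) = -15*sin(5*x) + cos(x) - 12*cos(4*x).
Expand u² and (u')² and integrate term by term on (0, π), using: for integers n ≥ 1, ∫_0^π sin²(nx) dx = ∫_0^π cos²(nx) dx = π/2; for n ≠ n', ∫_0^π sin(nx)sin(n'x) dx = ∫_0^π cos(nx)cos(n'x) dx = 0; and by product-to-sum, ∫_0^π sin(nx)cos(n'x) dx = ½∫_0^π [sin((n+n')x) + sin((n−n')x)] dx, which is 0 when n+n' is even and 2n/(n²−n'²) when n+n' is odd (it need not vanish on (0, π)).
  u² squared terms: (-3)²·∫sin(4x)² dx = 9·π/2 = 9*π/2;  (3)²·∫cos(5x)² dx = 9·π/2 = 9*π/2;  (1)²·∫sin(x)² dx = 1·π/2 = π/2.
  u² cross terms: 2·(-3)·(3)·∫sin(4x)·cos(5x) dx = -18·(-8/9) = 16;  2·(-3)·(1)·∫sin(4x)·sin(x) dx = -6·(0) = 0;  2·(3)·(1)·∫cos(5x)·sin(x) dx = 6·(0) = 0.
  So ∫_0^π u² dx = 9*π/2 + 9*π/2 + π/2 + 16 + 0 + 0 = 16 + 19*π/2.
  (u')² squared terms: (-15)²·∫sin(5x)² dx = 225·π/2 = 225*π/2;  (-12)²·∫cos(4x)² dx = 144·π/2 = 72*π;  (1)²·∫cos(x)² dx = 1·π/2 = π/2.
  (u')² cross terms: 2·(-15)·(-12)·∫sin(5x)·cos(4x) dx = 360·(10/9) = 400;  2·(-15)·(1)·∫sin(5x)·cos(x) dx = -30·(0) = 0;  2·(-12)·(1)·∫cos(4x)·cos(x) dx = -24·(0) = 0.
  So ∫_0^π (u')² dx = 225*π/2 + 72*π + π/2 + 400 + 0 + 0 = 400 + 185*π.
||u||_{H^1}^2 = (16 + 19*π/2) + (400 + 185*π) = 416 + 389*π/2.


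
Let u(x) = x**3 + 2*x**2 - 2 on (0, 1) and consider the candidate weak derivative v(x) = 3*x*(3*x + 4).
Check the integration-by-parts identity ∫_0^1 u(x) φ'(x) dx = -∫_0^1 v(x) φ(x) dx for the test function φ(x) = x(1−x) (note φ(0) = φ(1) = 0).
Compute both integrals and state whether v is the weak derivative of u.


LHS = -29/60, RHS = -29/20. No, v is not the weak derivative of u.

u(x) = x**3 + 2*x**2 - 2, classical derivative u'(x) = 3*x**2 + 4*x.
φ(x) = x(1−x), so φ'(x) = 1 - 2*x.
Note φ(0) = φ(1) = 0, so the boundary term u·φ vanishes.
LHS = ∫_0^1 u(x) φ'(x) dx = ∫_0^1 (-2*x^4 - 3*x^3 + 2*x^2 + 4*x - 2) dx. Term by term:
  ∫_0^1 -2*x^4 dx = -2/5;  ∫_0^1 -3*x^3 dx = -3/4;  ∫_0^1 2*x^2 dx = 2/3;
  ∫_0^1 4*x dx = 2;  ∫_0^1 -2 dx = -2.
Sum: -2/5 − 3/4 + 2/3 + 2 − 2 = -29/60.
So LHS = -29/60.
∫_0^1 v(x) φ(x) dx = ∫_0^1 (-9*x^4 - 3*x^3 + 12*x^2) dx. Term by term:
  ∫_0^1 -9*x^4 dx = -9/5;  ∫_0^1 -3*x^3 dx = -3/4;  ∫_0^1 12*x^2 dx = 4.
Sum: -9/5 − 3/4 + 4 = 29/20.
So RHS = -∫_0^1 v(x) φ(x) dx = -29/20.
LHS − RHS = 29/30 ≠ 0, so the identity fails.
(For a valid weak derivative the identity must hold for EVERY test function, in particular this one. The failure shows v is NOT the weak derivative of u.)
Correct weak derivative would be u'(x) = 3*x**2 + 4*x.


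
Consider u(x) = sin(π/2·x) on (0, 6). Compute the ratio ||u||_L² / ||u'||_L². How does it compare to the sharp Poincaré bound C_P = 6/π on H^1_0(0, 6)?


||u||_L² / ||u'||_L² = 2/π < C_P = 6/π.

u(x) = sin(π/2·x), so u'(x) = π*cos(π*x/2)/2.
Writing u(x) = A·sin(kπx/L) with A = 1 and k = 3, use ∫_0^L sin²(kπx/L) dx = L/2 and ∫_0^L cos²(kπx/L) dx = L/2.
u² = 1·sin²(π/2·x) and (u')² = π^2/4·cos²(π/2·x), and each of sin², cos² integrates to L/2 = 3 over (0, 6).
∫_0^6 u² dx = 3, so ||u||_L² = sqrt(3).
∫_0^6 (u')² dx = 3*π^2/4, so ||u'||_L² = sqrt(3)*π/2.
Ratio ||u||_L² / ||u'||_L² = 2/π.
Sharp Poincaré constant on H^1_0(0, 6) is C_P = L/π = 6/π, achieved by sin(π/6·x).
This is the k = 3 harmonic; the ratio L/(kπ) is strictly less than C_P = L/π, consistent with the sharp inequality ||u||_L² ≤ C_P ||u'||_L².


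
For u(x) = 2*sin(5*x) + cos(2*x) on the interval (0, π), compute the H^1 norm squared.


||u||_{H^1(0,π)}^2 = 200/21 + 109*π/2

u'(x) = -2*sin(2*x) + 10*cos(5*x).
Expand u² and (u')² and integrate term by term on (0, π), using: for integers n ≥ 1, ∫_0^π sin²(nx) dx = ∫_0^π cos²(nx) dx = π/2; for n ≠ n', ∫_0^π sin(nx)sin(n'x) dx = ∫_0^π cos(nx)cos(n'x) dx = 0; and by product-to-sum, ∫_0^π sin(nx)cos(n'x) dx = ½∫_0^π [sin((n+n')x) + sin((n−n')x)] dx, which is 0 when n+n' is even and 2n/(n²−n'²) when n+n' is odd (it need not vanish on (0, π)).
  u² squared terms: (2)²·∫sin(5x)² dx = 4·π/2 = 2*π;  (1)²·∫cos(2x)² dx = 1·π/2 = π/2.
  u² cross terms: 2·(2)·(1)·∫sin(5x)·cos(2x) dx = 4·(10/21) = 40/21.
  So ∫_0^π u² dx = 2*π + π/2 + 40/21 = 40/21 + 5*π/2.
  (u')² squared terms: (-2)²·∫sin(2x)² dx = 4·π/2 = 2*π;  (10)²·∫cos(5x)² dx = 100·π/2 = 50*π.
  (u')² cross terms: 2·(-2)·(10)·∫sin(2x)·cos(5x) dx = -40·(-4/21) = 160/21.
  So ∫_0^π (u')² dx = 2*π + 50*π + 160/21 = 160/21 + 52*π.
||u||_{H^1}^2 = (40/21 + 5*π/2) + (160/21 + 52*π) = 200/21 + 109*π/2.


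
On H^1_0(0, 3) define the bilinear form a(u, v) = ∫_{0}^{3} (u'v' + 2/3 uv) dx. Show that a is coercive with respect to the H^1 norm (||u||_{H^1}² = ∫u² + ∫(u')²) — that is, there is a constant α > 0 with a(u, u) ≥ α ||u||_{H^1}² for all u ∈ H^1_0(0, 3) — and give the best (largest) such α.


α = (6 + π^2)/(9 + π^2)

Coercivity of a(·,·) on H^1_0(0, 3) means a(u, u) ≥ α ||u||_{H^1}² for every u ∈ H^1_0.
The interval has length L = 3, and Poincaré/coercivity depend only on L. Here a(u, u) = ∫(u')² + (2/3)·∫u².
Here 0 < c = 2/3 < 1. The condition a(u,u) ≥ α||u||_{H^1}² reads (1−α)∫(u')² ≥ (α−c)∫u². Any admissible α is ≤ 1 (rapidly oscillating u have ∫u²/∫(u')² → 0), and α = 1 would force 0 ≥ (1−c)∫u², impossible since c < 1; so 1−α > 0. By the sharp Poincaré inequality on H^1_0 of an interval of length L, ∫(u')² ≥ (π/L)²∫u² with equality for the first sine mode sin(π(x−x₀)/L) (x₀ the left endpoint), so the inequality holds for all u iff (1−α)(π/L)² ≥ α − c, i.e. α ≤ ((π/L)² + c)/((π/L)² + 1) = (1 + c(L/π)²)/(1 + (L/π)²). With (π/L)² = π^2/9 and c = 2/3, the largest admissible constant is α = ((π/L)² + c)/((π/L)² + 1).
Simplifying, α = (6 + π^2)/(9 + π^2).


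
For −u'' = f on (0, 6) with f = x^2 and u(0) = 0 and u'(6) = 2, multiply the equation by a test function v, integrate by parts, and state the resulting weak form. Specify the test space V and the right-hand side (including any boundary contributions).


V = {v ∈ H^1(0, 6) : v(0) = 0} (test functions vanish at x = 0 where u is specified); weak form: ∫_0^6 u'v' dx = ∫_0^6 (x^2) v dx + 2·v(6) for all v ∈ V.

Multiply both sides by a test function v and integrate from 0 to 6:
  ∫_0^6 −u''(x) v(x) dx = ∫_0^6 f(x) v(x) dx.
Integrate the LHS by parts once:
  ∫_0^6 −u'' v dx = −[u'(x) v(x)]_0^6 + ∫_0^6 u'(x) v'(x) dx.
Thus ∫_0^6 u'(x) v'(x) dx = ∫_0^6 f(x) v(x) dx + [u'(x) v(x)]_0^6.
Choose V so that boundary terms are either known or forced to vanish.
Mixed BC: u(0) = 0 (Dirichlet) and u'(6) = 2 (Neumann). Define V = {v ∈ H^1(0, 6) : v(0) = 0}. Then [u' v]_0^6 = u'(6)·v(6) − u'(0)·0 = 2·v(6).
Weak formulation: find u (satisfying any essential BC) such that ∫_0^6 u'(x) v'(x) dx = ∫_0^6 f v dx + 2·v(6) for all v ∈ V (Dirichlet at 0 absorbed into V; Neumann datum at x = 6 contributes the boundary term).
Substituting f(x) = x^2, the right-hand side is ∫_0^6 (x^2) v dx + 2·v(6).


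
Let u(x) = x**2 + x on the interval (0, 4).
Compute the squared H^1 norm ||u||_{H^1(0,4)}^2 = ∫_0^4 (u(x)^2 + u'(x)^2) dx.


||u||_{H^1}^2 = 7132/15

The H^1 norm (squared) on an interval (0, L) is
  ||u||_{H^1}^2 = ∫_0^L u(x)^2 dx + ∫_0^L u'(x)^2 dx.
Compute u'(x) = 2*x + 1.
Then u(x)^2 = x**4 + 2*x**3 + x**2 and u'(x)^2 = 4*x**2 + 4*x + 1.
Integrate each monomial from 0 to 4 using ∫_0^4 c·x^n dx = c·4^(n+1)/(n+1):
  ∫_0^4 u(x)^2 dx = ∫_0^4 (x^4 + 2*x^3 + x^2) dx. Term by term:
    ∫_0^4 x^4 dx = 1024/5;  ∫_0^4 2*x^3 dx = 128;  ∫_0^4 x^2 dx = 64/3.
  Sum: 1024/5 + 128 + 64/3 = 5312/15.
  ∫_0^4 u'(x)^2 dx = ∫_0^4 (4*x^2 + 4*x + 1) dx. Term by term:
    ∫_0^4 4*x^2 dx = 256/3;  ∫_0^4 4*x dx = 32;  ∫_0^4 1 dx = 4.
  Sum: 256/3 + 32 + 4 = 364/3.
Adding: ||u||_{H^1}^2 = 5312/15 + 364/3 = 7132/15.


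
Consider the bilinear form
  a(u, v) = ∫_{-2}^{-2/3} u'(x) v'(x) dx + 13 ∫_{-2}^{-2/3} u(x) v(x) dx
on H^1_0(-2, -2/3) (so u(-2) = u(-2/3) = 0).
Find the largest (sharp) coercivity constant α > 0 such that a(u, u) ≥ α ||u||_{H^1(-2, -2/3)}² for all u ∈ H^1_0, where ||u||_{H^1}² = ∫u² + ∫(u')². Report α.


α = 1

Coercivity of a(·,·) on H^1_0(-2, -2/3) means a(u, u) ≥ α ||u||_{H^1}² for every u ∈ H^1_0.
The interval has length L = 4/3, and Poincaré/coercivity depend only on L. Here a(u, u) = ∫(u')² + (13)·∫u².
Here c = 13 ≥ 1, so a(u,u) = ∫(u')² + c∫u² ≥ ∫(u')² + ∫u² = ||u||_{H^1}², i.e. α = 1 works. No larger α is possible: a(u,u) ≥ α||u||_{H^1}² means (1−α)∫(u')² ≥ (α−c)∫u², and for the modes u_n = sin(nπ(x−x₀)/L) (x₀ the left endpoint) one has ∫u_n²/∫(u_n')² = (L/(nπ))² → 0, so a(u_n,u_n)/||u_n||_{H^1}² → 1. Hence the optimal constant is α = 1.
Therefore α = 1.


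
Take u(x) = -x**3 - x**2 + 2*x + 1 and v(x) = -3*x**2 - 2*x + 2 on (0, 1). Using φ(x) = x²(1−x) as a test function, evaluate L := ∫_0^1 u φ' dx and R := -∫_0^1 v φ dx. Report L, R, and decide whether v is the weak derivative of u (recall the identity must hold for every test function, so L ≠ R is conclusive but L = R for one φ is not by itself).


LHS = 1/30, RHS = 1/30. Yes, v = u' weakly.

u(x) = -x**3 - x**2 + 2*x + 1, classical derivative u'(x) = -3*x**2 - 2*x + 2.
φ(x) = x²(1−x), so φ'(x) = x*(2 - 3*x).
Note φ(0) = φ(1) = 0, so the boundary term u·φ vanishes.
LHS = ∫_0^1 u(x) φ'(x) dx = ∫_0^1 (3*x^5 + x^4 - 8*x^3 + x^2 + 2*x) dx. Term by term:
  ∫_0^1 3*x^5 dx = 1/2;  ∫_0^1 x^4 dx = 1/5;  ∫_0^1 -8*x^3 dx = -2;
  ∫_0^1 x^2 dx = 1/3;  ∫_0^1 2*x dx = 1.
Sum: 1/2 + 1/5 − 2 + 1/3 + 1 = 1/30.
So LHS = 1/30.
∫_0^1 v(x) φ(x) dx = ∫_0^1 (3*x^5 - x^4 - 4*x^3 + 2*x^2) dx. Term by term:
  ∫_0^1 3*x^5 dx = 1/2;  ∫_0^1 -x^4 dx = -1/5;  ∫_0^1 -4*x^3 dx = -1;
  ∫_0^1 2*x^2 dx = 2/3.
Sum: 1/2 − 1/5 − 1 + 2/3 = -1/30.
So RHS = -∫_0^1 v(x) φ(x) dx = 1/30.
LHS = RHS, so the identity holds for this test φ.
Moreover u is smooth here and v(x) = u'(x) = -3*x**2 - 2*x + 2 pointwise, so the identity holds for every test function. Hence v is the weak derivative of u.
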